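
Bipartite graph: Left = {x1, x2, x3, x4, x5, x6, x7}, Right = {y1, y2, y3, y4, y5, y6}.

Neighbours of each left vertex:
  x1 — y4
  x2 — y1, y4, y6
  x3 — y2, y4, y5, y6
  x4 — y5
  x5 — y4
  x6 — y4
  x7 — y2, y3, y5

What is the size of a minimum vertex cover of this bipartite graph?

A maximum matching has 5 edges (e.g. x1–y4, x2–y1, x3–y6, x4–y5, x7–y3).
By König's theorem the minimum vertex cover has the same size. One such cover is {x2, x3, x4, x7, y4}.

5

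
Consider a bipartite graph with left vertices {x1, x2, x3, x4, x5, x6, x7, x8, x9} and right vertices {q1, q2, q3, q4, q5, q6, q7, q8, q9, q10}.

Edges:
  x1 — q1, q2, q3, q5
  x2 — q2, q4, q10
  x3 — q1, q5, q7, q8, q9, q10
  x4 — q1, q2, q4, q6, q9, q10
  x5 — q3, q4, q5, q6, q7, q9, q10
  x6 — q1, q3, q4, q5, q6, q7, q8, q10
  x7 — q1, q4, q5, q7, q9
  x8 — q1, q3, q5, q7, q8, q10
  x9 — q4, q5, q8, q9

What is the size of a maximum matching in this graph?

9

One maximum matching: x1→q5, x2→q10, x3→q9, x4→q2, x5→q6, x6→q4, x7→q7, x8→q1, x9→q8.
This saturates every left vertex, so 9 is the maximum.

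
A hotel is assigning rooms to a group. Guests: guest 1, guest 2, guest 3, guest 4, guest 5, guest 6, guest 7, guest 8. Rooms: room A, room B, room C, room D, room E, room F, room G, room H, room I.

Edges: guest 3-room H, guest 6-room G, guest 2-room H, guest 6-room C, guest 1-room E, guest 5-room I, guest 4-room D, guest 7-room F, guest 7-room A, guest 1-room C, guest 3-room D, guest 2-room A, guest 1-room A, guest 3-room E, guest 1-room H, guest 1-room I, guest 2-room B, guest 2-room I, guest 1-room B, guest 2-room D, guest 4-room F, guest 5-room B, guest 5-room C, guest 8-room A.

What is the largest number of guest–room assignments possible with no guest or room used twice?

8

One maximum matching: guest 1→room C, guest 2→room I, guest 3→room E, guest 4→room D, guest 5→room B, guest 6→room G, guest 7→room F, guest 8→room A.
All 8 guests are matched, so no larger matching exists.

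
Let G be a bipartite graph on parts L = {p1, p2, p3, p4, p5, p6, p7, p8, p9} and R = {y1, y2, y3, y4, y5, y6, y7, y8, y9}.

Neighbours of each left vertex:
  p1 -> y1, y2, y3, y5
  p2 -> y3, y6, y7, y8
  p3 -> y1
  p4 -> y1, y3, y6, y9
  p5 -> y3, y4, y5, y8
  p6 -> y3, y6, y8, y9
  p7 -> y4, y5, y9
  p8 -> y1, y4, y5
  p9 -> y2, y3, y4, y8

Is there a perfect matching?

For example, pair p1→y2, p2→y7, p3→y1, p4→y6, p5→y4, p6→y8, p7→y9, p8→y5, p9→y3.
Every left vertex is matched, so this is a perfect matching.

Yes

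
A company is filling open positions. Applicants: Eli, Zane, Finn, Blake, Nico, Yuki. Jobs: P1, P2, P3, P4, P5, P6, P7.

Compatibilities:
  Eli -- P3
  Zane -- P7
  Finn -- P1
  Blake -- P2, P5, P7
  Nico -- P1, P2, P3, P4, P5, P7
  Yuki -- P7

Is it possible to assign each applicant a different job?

The set {Zane, Yuki} has only 1 neighbour ({P7}), so by Hall's theorem at most 5 of the 6 applicants can be matched.
Hence no matching covers every applicant.

No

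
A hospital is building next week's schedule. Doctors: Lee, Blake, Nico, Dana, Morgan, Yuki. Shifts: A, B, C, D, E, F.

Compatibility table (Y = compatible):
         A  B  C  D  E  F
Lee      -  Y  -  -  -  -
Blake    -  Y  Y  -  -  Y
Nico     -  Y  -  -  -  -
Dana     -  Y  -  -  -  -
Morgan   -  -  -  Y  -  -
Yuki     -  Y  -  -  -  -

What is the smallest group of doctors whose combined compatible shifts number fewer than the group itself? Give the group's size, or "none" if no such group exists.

Take S = {Lee, Nico}. Its neighbourhood is {B}, so |N(S)| = 1 < |S| = 2.
No single vertex violates Hall's condition since each has at least one neighbour, so 2 is the minimum.

2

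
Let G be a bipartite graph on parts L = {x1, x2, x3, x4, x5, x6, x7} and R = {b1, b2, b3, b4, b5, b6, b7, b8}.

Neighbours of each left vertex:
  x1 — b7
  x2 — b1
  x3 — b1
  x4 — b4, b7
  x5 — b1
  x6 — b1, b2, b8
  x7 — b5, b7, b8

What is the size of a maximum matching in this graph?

For example, pair x1→b7, x2→b1, x4→b4, x6→b8, x7→b5.
The set {x2, x3, x5} has only 1 neighbour ({b1}), so by Hall's theorem at most 5 of the 7 left vertices can be matched.

5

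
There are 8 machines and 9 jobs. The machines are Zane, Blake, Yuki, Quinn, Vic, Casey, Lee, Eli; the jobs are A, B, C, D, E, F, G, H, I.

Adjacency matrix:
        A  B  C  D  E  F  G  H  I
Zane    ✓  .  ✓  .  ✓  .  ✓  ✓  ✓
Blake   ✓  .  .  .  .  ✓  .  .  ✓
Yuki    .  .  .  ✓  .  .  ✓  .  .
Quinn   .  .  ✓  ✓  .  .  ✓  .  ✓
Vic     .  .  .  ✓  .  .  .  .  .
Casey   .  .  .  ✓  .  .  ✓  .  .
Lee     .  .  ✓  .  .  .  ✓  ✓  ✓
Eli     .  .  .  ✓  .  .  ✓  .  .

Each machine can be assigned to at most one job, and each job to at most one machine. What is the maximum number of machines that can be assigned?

6

One maximum matching: Zane→A, Blake→F, Yuki→G, Quinn→I, Vic→D, Lee→C.
The set {Yuki, Vic, Casey, Eli} has only 2 neighbours ({D, G}), so by Hall's theorem at most 6 of the 8 machines can be matched.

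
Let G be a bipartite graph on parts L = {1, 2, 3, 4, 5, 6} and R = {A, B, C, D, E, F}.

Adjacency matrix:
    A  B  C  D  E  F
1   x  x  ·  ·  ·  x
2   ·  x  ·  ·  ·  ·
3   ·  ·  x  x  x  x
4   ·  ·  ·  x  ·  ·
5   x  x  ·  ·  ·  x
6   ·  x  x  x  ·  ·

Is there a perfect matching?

One maximum matching: 1→A, 2→B, 3→E, 4→D, 5→F, 6→C.
All 6 left vertices are covered.

Yes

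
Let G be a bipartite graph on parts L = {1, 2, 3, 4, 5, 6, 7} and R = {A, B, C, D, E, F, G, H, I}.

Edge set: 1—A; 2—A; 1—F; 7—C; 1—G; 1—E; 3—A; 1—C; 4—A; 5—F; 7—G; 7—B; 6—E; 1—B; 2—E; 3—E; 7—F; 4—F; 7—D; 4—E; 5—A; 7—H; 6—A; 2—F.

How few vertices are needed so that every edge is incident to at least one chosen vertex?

5

The 5 edges 1–B, 2–F, 3–A, 4–E, 7–G form a matching, so any vertex cover needs at least 5 vertices (one per matched edge).
Conversely {1, 7, A, E, F} meets every edge and has exactly 5 vertices, so 5 is optimal.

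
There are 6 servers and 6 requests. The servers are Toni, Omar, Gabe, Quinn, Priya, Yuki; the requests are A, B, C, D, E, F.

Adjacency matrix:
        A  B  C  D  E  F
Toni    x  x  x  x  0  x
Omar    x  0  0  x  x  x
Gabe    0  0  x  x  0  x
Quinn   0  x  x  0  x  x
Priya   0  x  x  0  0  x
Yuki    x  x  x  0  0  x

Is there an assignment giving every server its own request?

Yes

For example, pair Toni-A, Omar-D, Gabe-C, Quinn-E, Priya-F, Yuki-B.
Every server is matched, so this is a perfect matching.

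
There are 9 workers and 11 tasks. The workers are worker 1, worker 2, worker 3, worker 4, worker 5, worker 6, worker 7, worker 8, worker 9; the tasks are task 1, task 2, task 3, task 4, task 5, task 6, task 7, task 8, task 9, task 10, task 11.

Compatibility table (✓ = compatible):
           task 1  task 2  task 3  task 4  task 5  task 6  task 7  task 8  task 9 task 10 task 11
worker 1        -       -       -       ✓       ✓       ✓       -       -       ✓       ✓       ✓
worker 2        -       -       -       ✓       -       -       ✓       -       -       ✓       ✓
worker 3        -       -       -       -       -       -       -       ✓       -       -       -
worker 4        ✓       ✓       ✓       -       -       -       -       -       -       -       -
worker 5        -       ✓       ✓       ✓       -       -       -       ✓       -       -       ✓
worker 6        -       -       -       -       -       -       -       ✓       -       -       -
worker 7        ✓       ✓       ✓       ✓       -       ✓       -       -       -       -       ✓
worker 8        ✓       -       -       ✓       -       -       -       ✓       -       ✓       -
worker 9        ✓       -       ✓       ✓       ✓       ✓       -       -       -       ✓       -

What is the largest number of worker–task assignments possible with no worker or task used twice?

For example, pair worker 1-task 11, worker 2-task 7, worker 3-task 8, worker 4-task 3, worker 5-task 2, worker 7-task 1, worker 8-task 10, worker 9-task 4.
The set {worker 3, worker 6} has only 1 neighbour ({task 8}), so by Hall's theorem at most 8 of the 9 workers can be matched.

8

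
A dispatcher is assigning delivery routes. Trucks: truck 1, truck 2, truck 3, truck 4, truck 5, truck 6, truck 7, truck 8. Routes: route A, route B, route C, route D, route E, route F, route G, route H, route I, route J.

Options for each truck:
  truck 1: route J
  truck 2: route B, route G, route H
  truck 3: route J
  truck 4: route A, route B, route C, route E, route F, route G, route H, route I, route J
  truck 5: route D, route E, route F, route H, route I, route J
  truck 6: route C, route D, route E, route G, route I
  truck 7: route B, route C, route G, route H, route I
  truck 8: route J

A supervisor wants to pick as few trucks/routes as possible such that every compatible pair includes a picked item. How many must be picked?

The 6 edges truck 1–route J, truck 2–route B, truck 4–route E, truck 5–route H, truck 6–route D, truck 7–route G form a matching, so any vertex cover needs at least 6 vertices (one per matched edge).
Conversely {truck 2, truck 4, truck 5, truck 6, truck 7, route J} meets every edge and has exactly 6 vertices, so 6 is optimal.

6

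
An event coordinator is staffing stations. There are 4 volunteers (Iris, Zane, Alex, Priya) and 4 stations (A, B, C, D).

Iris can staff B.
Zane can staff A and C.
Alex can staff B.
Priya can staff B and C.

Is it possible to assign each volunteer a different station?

No

The set {Iris, Alex} has only 1 neighbour ({B}), so by Hall's theorem at most 3 of the 4 volunteers can be matched.
Hence no matching covers every volunteer.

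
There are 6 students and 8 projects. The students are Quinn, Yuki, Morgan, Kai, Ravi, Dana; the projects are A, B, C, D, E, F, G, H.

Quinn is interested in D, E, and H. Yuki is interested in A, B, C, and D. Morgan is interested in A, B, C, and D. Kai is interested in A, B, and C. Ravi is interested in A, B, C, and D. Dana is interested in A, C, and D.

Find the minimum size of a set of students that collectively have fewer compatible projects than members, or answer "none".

Take S = {Yuki, Morgan, Kai, Ravi, Dana}. Its neighbourhood is {A, B, C, D}, so |N(S)| = 4 < |S| = 5.
Every subset of size less than 5 has at least as many neighbours as members, so 5 is the minimum.

5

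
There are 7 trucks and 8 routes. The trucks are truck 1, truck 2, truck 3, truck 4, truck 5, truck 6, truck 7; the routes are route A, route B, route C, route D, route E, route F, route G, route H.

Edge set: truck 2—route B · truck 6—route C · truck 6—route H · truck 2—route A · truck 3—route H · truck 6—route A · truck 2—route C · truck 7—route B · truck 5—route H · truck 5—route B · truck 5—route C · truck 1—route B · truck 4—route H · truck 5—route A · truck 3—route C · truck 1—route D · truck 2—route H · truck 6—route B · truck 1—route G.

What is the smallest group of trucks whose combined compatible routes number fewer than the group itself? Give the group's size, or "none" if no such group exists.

Take S = {truck 2, truck 3, truck 4, truck 5, truck 6}. Its neighbourhood is {route A, route B, route C, route H}, so |N(S)| = 4 < |S| = 5.
Every subset of size less than 5 has at least as many neighbours as members, so 5 is the minimum.

5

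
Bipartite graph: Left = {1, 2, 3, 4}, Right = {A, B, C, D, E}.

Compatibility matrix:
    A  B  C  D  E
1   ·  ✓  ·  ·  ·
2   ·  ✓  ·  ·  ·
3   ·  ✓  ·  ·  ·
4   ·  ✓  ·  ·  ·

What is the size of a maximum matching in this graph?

For example, pair 1-B.
The set {1, 2, 3, 4} has only 1 neighbour ({B}), so by Hall's theorem at most 1 of the 4 left vertices can be matched.

1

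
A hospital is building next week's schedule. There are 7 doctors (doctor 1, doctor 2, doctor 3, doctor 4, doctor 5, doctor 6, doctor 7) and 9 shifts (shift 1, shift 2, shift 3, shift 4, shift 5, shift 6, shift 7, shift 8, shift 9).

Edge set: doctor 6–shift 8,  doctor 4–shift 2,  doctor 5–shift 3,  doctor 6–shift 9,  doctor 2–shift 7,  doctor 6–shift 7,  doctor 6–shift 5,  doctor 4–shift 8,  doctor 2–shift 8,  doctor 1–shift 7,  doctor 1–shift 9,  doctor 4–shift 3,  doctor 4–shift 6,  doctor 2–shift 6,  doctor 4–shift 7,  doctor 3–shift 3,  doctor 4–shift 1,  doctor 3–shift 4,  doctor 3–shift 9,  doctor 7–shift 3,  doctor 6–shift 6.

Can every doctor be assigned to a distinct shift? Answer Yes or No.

No

The set {doctor 5, doctor 7} has only 1 neighbour ({shift 3}), so by Hall's theorem at most 6 of the 7 doctors can be matched.
Hence no matching covers every doctor.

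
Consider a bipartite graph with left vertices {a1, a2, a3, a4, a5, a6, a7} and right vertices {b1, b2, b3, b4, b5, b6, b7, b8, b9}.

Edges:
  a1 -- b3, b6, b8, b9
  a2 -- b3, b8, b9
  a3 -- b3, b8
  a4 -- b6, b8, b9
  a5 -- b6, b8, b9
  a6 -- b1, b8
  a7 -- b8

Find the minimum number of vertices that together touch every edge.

A maximum matching has 5 edges (e.g. a1–b6, a2–b9, a3–b3, a4–b8, a6–b1).
By König's theorem the minimum vertex cover has the same size. One such cover is {a6, b3, b6, b8, b9}.

5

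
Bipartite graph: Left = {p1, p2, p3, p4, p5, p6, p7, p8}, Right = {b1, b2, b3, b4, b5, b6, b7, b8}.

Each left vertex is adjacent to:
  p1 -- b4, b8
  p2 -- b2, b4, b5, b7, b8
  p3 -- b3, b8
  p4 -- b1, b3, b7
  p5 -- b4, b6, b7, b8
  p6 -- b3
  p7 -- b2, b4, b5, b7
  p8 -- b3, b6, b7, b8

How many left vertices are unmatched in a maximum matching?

0

For example, pair p1-b4, p2-b5, p3-b8, p4-b1, p5-b7, p6-b3, p7-b2, p8-b6.
All 8 left vertices are matched, so no larger matching exists.
That matches 8 of the 8, leaving 0 unmatched; no matching can do better.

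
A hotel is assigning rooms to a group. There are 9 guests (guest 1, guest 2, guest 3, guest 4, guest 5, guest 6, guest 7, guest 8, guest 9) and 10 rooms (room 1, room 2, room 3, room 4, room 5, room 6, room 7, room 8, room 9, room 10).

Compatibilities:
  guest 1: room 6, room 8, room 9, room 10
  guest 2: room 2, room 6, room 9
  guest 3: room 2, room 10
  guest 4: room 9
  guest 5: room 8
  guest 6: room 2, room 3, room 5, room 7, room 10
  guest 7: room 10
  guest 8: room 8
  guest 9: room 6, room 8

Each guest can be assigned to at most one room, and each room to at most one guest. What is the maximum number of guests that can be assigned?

6

A valid assignment of size 6: guest 1→room 6, guest 2→room 2, guest 3→room 10, guest 4→room 9, guest 5→room 8, guest 6→room 5.
The set {guest 1, guest 2, guest 3, guest 4, guest 5, guest 7, guest 8, guest 9} has only 5 neighbours ({room 10, room 2, room 6, room 8, room 9}), so by Hall's theorem at most 6 of the 9 guests can be matched.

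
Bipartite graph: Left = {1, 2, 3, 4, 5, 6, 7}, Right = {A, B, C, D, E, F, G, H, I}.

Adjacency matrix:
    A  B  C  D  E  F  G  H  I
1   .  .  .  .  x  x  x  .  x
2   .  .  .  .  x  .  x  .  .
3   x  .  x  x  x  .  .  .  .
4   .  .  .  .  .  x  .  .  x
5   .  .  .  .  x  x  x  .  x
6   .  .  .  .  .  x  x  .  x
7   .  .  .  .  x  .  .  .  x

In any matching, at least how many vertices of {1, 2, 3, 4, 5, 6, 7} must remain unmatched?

One maximum matching: 1–F, 2–G, 3–C, 4–I, 5–E.
The set {1, 2, 4, 5, 6, 7} has only 4 neighbours ({E, F, G, I}), so by Hall's theorem at most 5 of the 7 left vertices can be matched.
That matches 5 of the 7, leaving 2 unmatched; no matching can do better.

2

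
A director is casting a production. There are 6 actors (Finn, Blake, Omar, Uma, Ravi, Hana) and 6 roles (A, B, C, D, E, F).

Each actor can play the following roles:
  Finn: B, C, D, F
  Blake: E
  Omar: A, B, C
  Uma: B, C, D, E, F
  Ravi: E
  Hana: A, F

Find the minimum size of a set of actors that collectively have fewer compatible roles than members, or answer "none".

2

Take S = {Blake, Ravi}. Its neighbourhood is {E}, so |N(S)| = 1 < |S| = 2.
No single vertex violates Hall's condition since each has at least one neighbour, so 2 is the minimum.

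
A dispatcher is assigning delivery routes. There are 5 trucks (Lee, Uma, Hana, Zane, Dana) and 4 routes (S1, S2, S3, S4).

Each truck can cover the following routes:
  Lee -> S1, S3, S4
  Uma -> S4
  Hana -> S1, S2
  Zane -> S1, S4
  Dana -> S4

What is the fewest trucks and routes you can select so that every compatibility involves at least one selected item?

A maximum matching has 4 edges (e.g. Lee–S3, Uma–S4, Hana–S2, Zane–S1).
By König's theorem the minimum vertex cover has the same size. One such cover is {Lee, Hana, Zane, S4}.

4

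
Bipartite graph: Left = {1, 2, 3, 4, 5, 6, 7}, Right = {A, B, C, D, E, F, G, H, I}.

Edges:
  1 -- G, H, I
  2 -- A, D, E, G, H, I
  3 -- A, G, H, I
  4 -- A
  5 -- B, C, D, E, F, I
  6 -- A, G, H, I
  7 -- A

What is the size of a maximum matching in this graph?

One maximum matching: 1-I, 2-E, 3-H, 4-A, 5-B, 6-G.
The set {4, 7} has only 1 neighbour ({A}), so by Hall's theorem at most 6 of the 7 left vertices can be matched.

6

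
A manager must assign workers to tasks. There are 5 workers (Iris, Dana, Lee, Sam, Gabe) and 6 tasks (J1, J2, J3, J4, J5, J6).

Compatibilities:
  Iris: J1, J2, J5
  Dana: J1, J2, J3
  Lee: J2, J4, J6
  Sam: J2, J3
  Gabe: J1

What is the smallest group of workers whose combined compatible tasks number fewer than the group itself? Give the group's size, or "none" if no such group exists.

none

A matching saturating every worker exists, for instance Iris→J5, Dana→J3, Lee→J6, Sam→J2, Gabe→J1.
By Hall's marriage theorem, this means |N(S)| ≥ |S| for every subset S, so no violating subset exists.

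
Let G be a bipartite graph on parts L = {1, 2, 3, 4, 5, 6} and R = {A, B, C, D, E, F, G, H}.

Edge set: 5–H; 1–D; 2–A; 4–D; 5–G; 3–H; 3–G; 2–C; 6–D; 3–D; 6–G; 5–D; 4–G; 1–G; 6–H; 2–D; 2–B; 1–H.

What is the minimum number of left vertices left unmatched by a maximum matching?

2

One maximum matching: 1–H, 2–B, 3–D, 4–G.
The set {1, 3, 4, 5, 6} has only 3 neighbours ({D, G, H}), so by Hall's theorem at most 4 of the 6 left vertices can be matched.
That matches 4 of the 6, leaving 2 unmatched; no matching can do better.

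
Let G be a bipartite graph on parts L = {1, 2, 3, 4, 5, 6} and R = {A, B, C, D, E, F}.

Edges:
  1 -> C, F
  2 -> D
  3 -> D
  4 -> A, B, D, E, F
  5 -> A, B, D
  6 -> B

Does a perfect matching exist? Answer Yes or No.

No

The set {2, 3} has only 1 neighbour ({D}), so by Hall's theorem at most 5 of the 6 left vertices can be matched.
Hence no matching covers every left vertex.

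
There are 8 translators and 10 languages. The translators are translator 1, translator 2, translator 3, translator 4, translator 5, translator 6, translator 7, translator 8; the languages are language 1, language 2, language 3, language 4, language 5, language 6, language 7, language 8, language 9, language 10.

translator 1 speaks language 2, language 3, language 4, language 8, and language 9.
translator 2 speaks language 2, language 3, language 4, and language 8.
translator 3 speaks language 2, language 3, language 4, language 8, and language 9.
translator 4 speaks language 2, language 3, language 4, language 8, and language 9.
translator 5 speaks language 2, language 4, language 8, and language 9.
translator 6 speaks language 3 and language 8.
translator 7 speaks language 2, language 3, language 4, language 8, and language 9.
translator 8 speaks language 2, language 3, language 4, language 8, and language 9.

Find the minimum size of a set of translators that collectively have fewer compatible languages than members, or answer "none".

Take S = {translator 1, translator 2, translator 3, translator 4, translator 5, translator 6}. Its neighbourhood is {language 2, language 3, language 4, language 8, language 9}, so |N(S)| = 5 < |S| = 6.
Every subset of size less than 6 has at least as many neighbours as members, so 6 is the minimum.

6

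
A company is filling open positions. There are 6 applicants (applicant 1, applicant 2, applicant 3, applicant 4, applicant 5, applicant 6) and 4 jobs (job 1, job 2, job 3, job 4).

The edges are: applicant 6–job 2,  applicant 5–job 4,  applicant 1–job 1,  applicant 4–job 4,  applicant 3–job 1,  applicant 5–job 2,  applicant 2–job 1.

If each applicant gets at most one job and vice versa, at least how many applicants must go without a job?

For example, pair applicant 1-job 1, applicant 4-job 4, applicant 5-job 2.
The set {applicant 1, applicant 2, applicant 3, applicant 4, applicant 5, applicant 6} has only 3 neighbours ({job 1, job 2, job 4}), so by Hall's theorem at most 3 of the 6 applicants can be matched.
That matches 3 of the 6, leaving 3 unmatched; no matching can do better.

3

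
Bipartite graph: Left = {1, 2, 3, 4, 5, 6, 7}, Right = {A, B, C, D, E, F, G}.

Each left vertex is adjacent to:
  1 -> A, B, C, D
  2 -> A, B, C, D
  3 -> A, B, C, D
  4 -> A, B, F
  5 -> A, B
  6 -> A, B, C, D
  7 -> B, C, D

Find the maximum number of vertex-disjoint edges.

5

One maximum matching: 1–A, 2–D, 3–C, 4–F, 5–B.
The set {1, 2, 3, 5, 6, 7} has only 4 neighbours ({A, B, C, D}), so by Hall's theorem at most 5 of the 7 left vertices can be matched.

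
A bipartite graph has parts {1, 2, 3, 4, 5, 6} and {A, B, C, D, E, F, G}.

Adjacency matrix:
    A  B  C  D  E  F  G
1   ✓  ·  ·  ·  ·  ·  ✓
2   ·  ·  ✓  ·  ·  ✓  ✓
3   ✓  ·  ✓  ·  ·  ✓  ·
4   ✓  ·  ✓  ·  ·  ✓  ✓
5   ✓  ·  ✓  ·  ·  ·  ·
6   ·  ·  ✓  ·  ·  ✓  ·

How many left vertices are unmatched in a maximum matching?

A valid assignment of size 4: 1–A, 2–G, 3–C, 4–F.
The set {1, 2, 3, 4, 5, 6} has only 4 neighbours ({A, C, F, G}), so by Hall's theorem at most 4 of the 6 left vertices can be matched.
That matches 4 of the 6, leaving 2 unmatched; no matching can do better.

2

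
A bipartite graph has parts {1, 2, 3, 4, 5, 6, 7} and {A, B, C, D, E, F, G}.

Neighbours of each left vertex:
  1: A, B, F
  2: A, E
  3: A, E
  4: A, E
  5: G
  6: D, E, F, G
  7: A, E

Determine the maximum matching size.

For example, pair 1–B, 2–A, 3–E, 5–G, 6–D.
The set {2, 3, 4, 7} has only 2 neighbours ({A, E}), so by Hall's theorem at most 5 of the 7 left vertices can be matched.

5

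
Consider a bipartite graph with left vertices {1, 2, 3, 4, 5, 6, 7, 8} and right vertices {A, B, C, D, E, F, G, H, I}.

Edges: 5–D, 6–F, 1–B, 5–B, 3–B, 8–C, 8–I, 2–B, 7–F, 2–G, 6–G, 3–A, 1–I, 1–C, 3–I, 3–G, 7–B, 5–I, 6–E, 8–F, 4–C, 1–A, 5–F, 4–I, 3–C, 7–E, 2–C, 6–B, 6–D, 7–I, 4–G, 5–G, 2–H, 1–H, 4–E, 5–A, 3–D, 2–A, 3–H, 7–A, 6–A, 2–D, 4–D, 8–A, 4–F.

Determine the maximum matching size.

A valid assignment of size 8: 1-I, 2-H, 3-D, 4-G, 5-A, 6-B, 7-E, 8-F.
This saturates every left vertex, so 8 is the maximum.

8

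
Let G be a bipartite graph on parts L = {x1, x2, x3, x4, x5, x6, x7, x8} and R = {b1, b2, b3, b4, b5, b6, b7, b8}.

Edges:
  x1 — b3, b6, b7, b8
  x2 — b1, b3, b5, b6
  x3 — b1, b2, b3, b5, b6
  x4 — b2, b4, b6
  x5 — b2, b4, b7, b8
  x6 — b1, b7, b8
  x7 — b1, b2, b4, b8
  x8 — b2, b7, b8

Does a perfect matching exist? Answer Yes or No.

Yes

A valid assignment of size 8: x1-b6, x2-b3, x3-b5, x4-b2, x5-b7, x6-b1, x7-b4, x8-b8.
Every left vertex is matched, so this is a perfect matching.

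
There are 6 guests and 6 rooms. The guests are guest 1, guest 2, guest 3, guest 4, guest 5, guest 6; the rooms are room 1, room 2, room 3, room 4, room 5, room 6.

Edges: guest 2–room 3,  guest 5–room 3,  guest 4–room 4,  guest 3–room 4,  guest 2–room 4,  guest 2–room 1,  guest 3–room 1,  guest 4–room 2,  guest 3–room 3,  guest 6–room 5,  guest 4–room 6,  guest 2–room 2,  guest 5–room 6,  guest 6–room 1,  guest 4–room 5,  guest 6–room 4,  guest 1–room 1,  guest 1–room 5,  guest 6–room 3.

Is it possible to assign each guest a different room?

Yes

One maximum matching: guest 1→room 1, guest 2→room 2, guest 3→room 4, guest 4→room 5, guest 5→room 6, guest 6→room 3.
Every guest is matched, so this is a perfect matching.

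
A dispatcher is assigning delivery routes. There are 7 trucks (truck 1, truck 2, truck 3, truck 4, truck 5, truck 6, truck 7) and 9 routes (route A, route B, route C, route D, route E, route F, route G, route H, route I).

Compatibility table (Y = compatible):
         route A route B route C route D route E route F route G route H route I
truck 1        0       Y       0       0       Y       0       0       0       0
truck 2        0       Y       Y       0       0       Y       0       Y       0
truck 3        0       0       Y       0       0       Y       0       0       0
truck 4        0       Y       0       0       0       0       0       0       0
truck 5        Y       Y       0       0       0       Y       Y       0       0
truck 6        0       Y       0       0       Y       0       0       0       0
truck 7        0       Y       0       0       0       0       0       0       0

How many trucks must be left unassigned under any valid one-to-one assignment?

One maximum matching: truck 1→route E, truck 2→route H, truck 3→route C, truck 4→route B, truck 5→route F.
The set {truck 1, truck 4, truck 6, truck 7} has only 2 neighbours ({route B, route E}), so by Hall's theorem at most 5 of the 7 trucks can be matched.
That matches 5 of the 7, leaving 2 unmatched; no matching can do better.

2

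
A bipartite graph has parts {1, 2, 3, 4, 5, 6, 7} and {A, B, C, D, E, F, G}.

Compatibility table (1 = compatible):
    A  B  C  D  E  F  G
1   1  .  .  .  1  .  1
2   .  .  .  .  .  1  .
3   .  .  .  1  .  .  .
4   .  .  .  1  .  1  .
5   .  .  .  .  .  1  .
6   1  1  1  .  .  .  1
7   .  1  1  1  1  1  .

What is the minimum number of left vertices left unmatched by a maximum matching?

A valid assignment of size 5: 1–G, 2–F, 3–D, 6–B, 7–E.
The set {2, 3, 4, 5} has only 2 neighbours ({D, F}), so by Hall's theorem at most 5 of the 7 left vertices can be matched.
That matches 5 of the 7, leaving 2 unmatched; no matching can do better.

2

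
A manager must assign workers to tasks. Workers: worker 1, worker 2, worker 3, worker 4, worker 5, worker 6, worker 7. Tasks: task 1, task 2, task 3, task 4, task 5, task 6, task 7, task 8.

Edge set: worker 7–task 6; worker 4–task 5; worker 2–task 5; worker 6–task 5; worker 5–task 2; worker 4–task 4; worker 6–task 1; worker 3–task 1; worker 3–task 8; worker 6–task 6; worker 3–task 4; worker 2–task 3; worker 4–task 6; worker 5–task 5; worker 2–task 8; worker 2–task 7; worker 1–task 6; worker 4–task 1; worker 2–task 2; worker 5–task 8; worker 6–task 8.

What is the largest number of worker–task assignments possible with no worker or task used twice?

6

For example, pair worker 1-task 6, worker 2-task 7, worker 3-task 1, worker 4-task 5, worker 5-task 2, worker 6-task 8.
The set {worker 1, worker 7} has only 1 neighbour ({task 6}), so by Hall's theorem at most 6 of the 7 workers can be matched.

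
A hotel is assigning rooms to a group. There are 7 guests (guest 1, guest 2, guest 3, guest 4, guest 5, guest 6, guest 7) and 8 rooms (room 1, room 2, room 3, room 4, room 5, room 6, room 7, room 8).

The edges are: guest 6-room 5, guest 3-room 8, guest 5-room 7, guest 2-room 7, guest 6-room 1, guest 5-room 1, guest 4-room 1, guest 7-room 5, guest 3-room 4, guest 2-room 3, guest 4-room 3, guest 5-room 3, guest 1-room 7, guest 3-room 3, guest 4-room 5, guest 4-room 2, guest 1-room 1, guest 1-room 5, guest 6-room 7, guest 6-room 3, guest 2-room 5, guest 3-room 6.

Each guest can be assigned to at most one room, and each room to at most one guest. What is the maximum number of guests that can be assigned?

6

One maximum matching: guest 1→room 1, guest 2→room 5, guest 3→room 4, guest 4→room 2, guest 5→room 3, guest 6→room 7.
The set {guest 1, guest 2, guest 5, guest 6, guest 7} has only 4 neighbours ({room 1, room 3, room 5, room 7}), so by Hall's theorem at most 6 of the 7 guests can be matched.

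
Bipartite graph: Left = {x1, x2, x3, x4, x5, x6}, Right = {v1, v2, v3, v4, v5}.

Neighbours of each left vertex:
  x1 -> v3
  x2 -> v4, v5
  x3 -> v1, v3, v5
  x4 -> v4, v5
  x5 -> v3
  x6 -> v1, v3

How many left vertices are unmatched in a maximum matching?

2

One maximum matching: x1→v3, x2→v5, x3→v1, x4→v4.
The set {x1, x2, x3, x4, x5, x6} has only 4 neighbours ({v1, v3, v4, v5}), so by Hall's theorem at most 4 of the 6 left vertices can be matched.
That matches 4 of the 6, leaving 2 unmatched; no matching can do better.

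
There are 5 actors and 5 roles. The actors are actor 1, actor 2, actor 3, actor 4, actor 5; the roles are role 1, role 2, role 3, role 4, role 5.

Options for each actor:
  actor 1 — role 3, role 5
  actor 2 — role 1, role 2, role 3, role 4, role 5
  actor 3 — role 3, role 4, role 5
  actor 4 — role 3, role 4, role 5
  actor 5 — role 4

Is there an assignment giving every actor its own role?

The set {actor 1, actor 3, actor 4, actor 5} has only 3 neighbours ({role 3, role 4, role 5}), so by Hall's theorem at most 4 of the 5 actors can be matched.
Hence no matching covers every actor.

No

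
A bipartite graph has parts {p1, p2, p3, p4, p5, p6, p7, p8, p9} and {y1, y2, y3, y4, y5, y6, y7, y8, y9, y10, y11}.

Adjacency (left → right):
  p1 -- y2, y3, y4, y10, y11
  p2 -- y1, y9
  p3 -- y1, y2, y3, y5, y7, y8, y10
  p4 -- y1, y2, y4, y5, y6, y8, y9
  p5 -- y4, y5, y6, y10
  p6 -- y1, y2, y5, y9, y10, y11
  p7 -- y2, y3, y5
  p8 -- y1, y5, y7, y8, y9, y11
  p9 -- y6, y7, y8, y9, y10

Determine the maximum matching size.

9

For example, pair p1–y3, p2–y9, p3–y1, p4–y6, p5–y4, p6–y10, p7–y2, p8–y11, p9–y7.
All 9 left vertices are matched, so no larger matching exists.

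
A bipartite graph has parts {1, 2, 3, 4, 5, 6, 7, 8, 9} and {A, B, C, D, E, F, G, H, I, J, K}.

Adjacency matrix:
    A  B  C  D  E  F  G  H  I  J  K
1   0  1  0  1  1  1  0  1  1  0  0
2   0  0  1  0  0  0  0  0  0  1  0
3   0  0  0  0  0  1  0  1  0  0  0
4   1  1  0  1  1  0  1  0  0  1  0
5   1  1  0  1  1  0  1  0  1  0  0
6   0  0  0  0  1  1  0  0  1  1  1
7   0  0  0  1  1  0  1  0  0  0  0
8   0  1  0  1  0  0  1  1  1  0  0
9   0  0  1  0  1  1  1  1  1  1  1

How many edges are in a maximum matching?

A valid assignment of size 9: 1-E, 2-C, 3-F, 4-G, 5-A, 6-K, 7-D, 8-H, 9-J.
This saturates every left vertex, so 9 is the maximum.

9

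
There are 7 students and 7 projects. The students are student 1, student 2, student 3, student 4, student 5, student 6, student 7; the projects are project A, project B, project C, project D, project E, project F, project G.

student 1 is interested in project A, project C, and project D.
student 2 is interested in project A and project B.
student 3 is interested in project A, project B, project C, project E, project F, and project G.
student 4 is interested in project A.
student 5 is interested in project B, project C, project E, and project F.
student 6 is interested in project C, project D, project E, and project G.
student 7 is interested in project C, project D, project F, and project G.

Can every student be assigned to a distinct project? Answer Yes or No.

Yes

A valid assignment of size 7: student 1–project D, student 2–project B, student 3–project F, student 4–project A, student 5–project C, student 6–project E, student 7–project G.
All 7 students are covered.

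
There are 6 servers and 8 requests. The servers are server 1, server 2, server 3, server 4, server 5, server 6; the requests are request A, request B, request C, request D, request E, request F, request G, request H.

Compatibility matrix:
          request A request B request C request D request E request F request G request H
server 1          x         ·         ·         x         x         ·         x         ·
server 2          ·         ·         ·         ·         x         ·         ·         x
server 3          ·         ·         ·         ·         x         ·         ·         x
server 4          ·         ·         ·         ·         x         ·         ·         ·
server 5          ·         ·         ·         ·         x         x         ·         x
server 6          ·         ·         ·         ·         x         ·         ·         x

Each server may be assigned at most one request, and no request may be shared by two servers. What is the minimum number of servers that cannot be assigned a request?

For example, pair server 1-request G, server 2-request H, server 3-request E, server 5-request F.
The set {server 2, server 3, server 4, server 6} has only 2 neighbours ({request E, request H}), so by Hall's theorem at most 4 of the 6 servers can be matched.
That matches 4 of the 6, leaving 2 unmatched; no matching can do better.

2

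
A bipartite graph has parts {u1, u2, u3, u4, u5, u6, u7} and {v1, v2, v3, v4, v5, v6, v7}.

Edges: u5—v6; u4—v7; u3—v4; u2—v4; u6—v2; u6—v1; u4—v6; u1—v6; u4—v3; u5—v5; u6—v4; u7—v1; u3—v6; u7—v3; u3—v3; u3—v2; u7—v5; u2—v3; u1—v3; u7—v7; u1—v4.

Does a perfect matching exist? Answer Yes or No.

Yes

For example, pair u1–v4, u2–v3, u3–v2, u4–v6, u5–v5, u6–v1, u7–v7.
Every left vertex is matched, so this is a perfect matching.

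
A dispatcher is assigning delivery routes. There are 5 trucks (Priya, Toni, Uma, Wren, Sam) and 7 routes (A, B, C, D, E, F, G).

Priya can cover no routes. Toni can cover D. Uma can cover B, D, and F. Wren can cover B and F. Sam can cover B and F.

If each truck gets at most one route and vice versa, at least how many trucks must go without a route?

2

A valid assignment of size 3: Toni–D, Uma–F, Wren–B.
The set {Priya, Toni, Uma, Wren, Sam} has only 3 neighbours ({B, D, F}), so by Hall's theorem at most 3 of the 5 trucks can be matched.
That matches 3 of the 5, leaving 2 unmatched; no matching can do better.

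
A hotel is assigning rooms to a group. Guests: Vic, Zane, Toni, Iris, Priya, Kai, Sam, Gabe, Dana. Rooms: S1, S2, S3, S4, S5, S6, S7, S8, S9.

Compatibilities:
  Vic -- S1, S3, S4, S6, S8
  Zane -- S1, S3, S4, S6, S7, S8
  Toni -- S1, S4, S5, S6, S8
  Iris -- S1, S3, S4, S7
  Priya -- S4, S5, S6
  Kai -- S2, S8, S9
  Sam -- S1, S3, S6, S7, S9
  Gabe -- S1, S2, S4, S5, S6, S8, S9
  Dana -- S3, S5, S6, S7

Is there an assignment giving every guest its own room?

Yes

One maximum matching: Vic–S1, Zane–S3, Toni–S4, Iris–S7, Priya–S5, Kai–S8, Sam–S9, Gabe–S2, Dana–S6.
All 9 guests are covered.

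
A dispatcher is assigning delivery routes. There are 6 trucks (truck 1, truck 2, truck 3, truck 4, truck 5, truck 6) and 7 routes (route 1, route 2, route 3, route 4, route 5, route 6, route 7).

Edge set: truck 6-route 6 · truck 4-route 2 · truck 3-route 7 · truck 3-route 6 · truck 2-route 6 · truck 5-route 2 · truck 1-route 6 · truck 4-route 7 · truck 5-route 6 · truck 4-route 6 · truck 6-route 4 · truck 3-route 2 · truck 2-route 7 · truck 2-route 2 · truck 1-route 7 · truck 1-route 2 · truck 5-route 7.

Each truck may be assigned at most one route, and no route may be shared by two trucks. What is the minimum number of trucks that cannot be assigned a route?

2

For example, pair truck 1–route 6, truck 2–route 2, truck 3–route 7, truck 6–route 4.
The set {truck 1, truck 2, truck 3, truck 4, truck 5} has only 3 neighbours ({route 2, route 6, route 7}), so by Hall's theorem at most 4 of the 6 trucks can be matched.
That matches 4 of the 6, leaving 2 unmatched; no matching can do better.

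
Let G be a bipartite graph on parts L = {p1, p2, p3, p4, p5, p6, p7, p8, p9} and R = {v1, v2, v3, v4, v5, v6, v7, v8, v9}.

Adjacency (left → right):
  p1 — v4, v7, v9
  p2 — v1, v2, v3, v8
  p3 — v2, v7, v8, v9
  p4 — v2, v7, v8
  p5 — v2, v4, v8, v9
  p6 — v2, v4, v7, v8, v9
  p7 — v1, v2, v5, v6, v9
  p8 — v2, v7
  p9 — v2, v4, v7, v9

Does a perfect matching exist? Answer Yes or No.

No

The set {p1, p3, p4, p5, p6, p8, p9} has only 5 neighbours ({v2, v4, v7, v8, v9}), so by Hall's theorem at most 7 of the 9 left vertices can be matched.
Hence no matching covers every left vertex.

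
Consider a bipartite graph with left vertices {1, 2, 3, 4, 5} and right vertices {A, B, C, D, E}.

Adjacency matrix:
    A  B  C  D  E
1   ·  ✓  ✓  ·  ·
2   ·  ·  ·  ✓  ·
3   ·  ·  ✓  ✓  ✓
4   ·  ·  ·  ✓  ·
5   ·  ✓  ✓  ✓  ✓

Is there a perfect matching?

The set {2, 4} has only 1 neighbour ({D}), so by Hall's theorem at most 4 of the 5 left vertices can be matched.
Hence no matching covers every left vertex.

No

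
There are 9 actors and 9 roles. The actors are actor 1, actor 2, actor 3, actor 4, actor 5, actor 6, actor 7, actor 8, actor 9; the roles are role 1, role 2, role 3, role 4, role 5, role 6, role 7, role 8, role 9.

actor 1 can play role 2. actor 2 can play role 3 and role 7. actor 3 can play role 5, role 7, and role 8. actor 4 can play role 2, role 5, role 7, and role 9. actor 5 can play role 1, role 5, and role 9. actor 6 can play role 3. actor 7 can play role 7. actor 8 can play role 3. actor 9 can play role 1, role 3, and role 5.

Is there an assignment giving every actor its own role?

The set {actor 2, actor 6, actor 7, actor 8} has only 2 neighbours ({role 3, role 7}), so by Hall's theorem at most 7 of the 9 actors can be matched.
Hence no matching covers every actor.

No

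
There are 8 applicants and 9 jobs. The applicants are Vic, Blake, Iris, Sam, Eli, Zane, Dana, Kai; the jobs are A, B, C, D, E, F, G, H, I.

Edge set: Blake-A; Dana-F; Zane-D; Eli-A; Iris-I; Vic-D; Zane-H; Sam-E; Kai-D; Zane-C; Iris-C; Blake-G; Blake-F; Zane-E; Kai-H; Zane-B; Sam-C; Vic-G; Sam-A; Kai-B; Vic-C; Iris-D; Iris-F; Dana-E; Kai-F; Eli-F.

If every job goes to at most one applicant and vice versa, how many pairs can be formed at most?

For example, pair Vic-D, Blake-G, Iris-F, Sam-C, Eli-A, Zane-H, Dana-E, Kai-B.
This saturates every applicant, so 8 is the maximum.

8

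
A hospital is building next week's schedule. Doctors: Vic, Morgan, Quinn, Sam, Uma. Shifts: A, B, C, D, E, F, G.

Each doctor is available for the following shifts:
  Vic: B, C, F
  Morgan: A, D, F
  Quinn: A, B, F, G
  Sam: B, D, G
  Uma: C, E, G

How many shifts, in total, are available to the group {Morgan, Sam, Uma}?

The union of neighbours of {Morgan, Sam, Uma} is {A, B, C, D, E, F, G}, which has 7 elements.
Since |N(S)| = 7 ≥ |S| = 3, Hall's condition holds for this subset.

7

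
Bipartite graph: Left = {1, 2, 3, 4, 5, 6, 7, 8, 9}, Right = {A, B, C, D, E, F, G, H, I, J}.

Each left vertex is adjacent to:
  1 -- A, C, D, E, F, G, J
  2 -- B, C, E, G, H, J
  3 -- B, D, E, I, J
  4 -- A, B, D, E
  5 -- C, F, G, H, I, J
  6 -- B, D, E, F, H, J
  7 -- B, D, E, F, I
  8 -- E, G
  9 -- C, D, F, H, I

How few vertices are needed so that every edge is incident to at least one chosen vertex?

9

{1, 2, 3, 4, 5, 6, 7, 8, 9} is a vertex cover of size 9: every edge has an endpoint in this set.
No smaller cover exists because 1–C, 2–B, 3–E, 4–A, 5–J, 6–D, 7–F, 8–G, 9–H is a matching of size 9, and a cover must include an endpoint of each of these disjoint edges (König's theorem).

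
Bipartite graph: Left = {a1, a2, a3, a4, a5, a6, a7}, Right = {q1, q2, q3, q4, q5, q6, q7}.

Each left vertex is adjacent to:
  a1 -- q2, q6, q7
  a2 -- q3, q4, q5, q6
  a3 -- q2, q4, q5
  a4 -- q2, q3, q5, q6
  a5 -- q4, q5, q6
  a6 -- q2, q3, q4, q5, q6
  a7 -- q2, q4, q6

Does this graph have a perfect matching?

The set {a2, a3, a4, a5, a6, a7} has only 5 neighbours ({q2, q3, q4, q5, q6}), so by Hall's theorem at most 6 of the 7 left vertices can be matched.
Hence no matching covers every left vertex.

No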